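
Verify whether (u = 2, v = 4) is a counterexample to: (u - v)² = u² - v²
Yes

Substituting u = 2, v = 4:
LHS = (2 - 4)² = 4
RHS = 2² - 4² = -12

Since LHS ≠ RHS, this pair disproves the claim.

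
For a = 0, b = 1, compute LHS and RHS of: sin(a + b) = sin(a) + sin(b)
LHS = sin(0 + 1) = sin(1) ≈ 0.8415
RHS = sin(0) + sin(1) = sin(1) ≈ 0.8415

LHS = RHS: the two sides agree.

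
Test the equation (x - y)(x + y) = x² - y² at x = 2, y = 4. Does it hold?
Holds

Substituting x = 2, y = 4:

LHS = (2 - 4)(2 + 4) = -12
RHS = 2² - 4² = -12

LHS = RHS, so the equation holds at this point.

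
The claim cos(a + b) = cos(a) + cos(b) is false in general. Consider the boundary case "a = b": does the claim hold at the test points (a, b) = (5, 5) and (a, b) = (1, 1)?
No, fails at both test points

At (5, 5): LHS = cos(10) ≈ -0.8391 ≠ RHS = 2·cos(5) ≈ 0.5673
At (1, 1): LHS = cos(2) ≈ -0.4161 ≠ RHS = 2·cos(1) ≈ 1.081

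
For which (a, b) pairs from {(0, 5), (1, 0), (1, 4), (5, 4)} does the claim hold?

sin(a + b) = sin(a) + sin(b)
(0, 5), (1, 0)

Testing each pair:
(0, 5): LHS = sin(5) ≈ -0.9589, RHS = sin(5) ≈ -0.9589 → holds
(1, 0): LHS = sin(1) ≈ 0.8415, RHS = sin(1) ≈ 0.8415 → holds
(1, 4): LHS = sin(5) ≈ -0.9589, RHS = sin(4) + sin(1) ≈ 0.08467 → fails
(5, 4): LHS = sin(9) ≈ 0.4121, RHS = sin(5) + sin(4) ≈ -1.716 → fails

2 of 4 pairs satisfy the claim.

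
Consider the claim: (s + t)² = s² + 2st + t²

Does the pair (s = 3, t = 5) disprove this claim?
No

Substituting s = 3, t = 5:
LHS = (3 + 5)² = 64
RHS = 3² + 2·3·5 + 5² = 64

The sides agree, so this pair does not disprove the claim.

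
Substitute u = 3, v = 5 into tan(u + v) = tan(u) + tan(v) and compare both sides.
LHS = tan(3 + 5) = tan(8) ≈ -6.8
RHS = tan(3) + tan(5) ≈ -3.523

LHS ≠ RHS (they differ by about 3.277), so the equation does not hold here.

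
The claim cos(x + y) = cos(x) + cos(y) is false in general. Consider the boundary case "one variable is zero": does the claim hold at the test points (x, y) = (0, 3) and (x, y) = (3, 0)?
At (0, 3): LHS = cos(3) ≈ -0.99 ≠ RHS = cos(3) + 1 ≈ 0.01001
At (3, 0): LHS = cos(3) ≈ -0.99 ≠ RHS = cos(3) + 1 ≈ 0.01001

Answer: No, fails at both test points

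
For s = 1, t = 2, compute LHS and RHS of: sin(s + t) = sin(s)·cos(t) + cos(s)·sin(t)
LHS = sin(1 + 2) = sin(3) ≈ 0.1411
RHS = sin(1)·cos(2) + cos(1)·sin(2) = sin(1)·cos(2) + sin(2)·cos(1) ≈ 0.1411

LHS = RHS: the two sides agree.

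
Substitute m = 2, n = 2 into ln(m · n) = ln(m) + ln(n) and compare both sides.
LHS = ln(2 · 2) = ln(4) ≈ 1.386
RHS = ln(2) + ln(2) = 2·ln(2) ≈ 1.386

LHS = RHS: the two sides agree.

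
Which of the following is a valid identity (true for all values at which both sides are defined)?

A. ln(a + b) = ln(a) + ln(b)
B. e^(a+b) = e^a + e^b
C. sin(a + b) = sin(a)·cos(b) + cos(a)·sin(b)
A: fails at (2, 5) — LHS = ln(7) ≈ 1.946, RHS = ln(2) + ln(5) ≈ 2.303.
B: fails at (3, 5) — LHS = e^8 ≈ 2981, RHS = e^3 + e^5 ≈ 168.5.
C: holds — e.g. at (2, 7), both sides equal sin(9) ≈ 0.4121.

Answer: C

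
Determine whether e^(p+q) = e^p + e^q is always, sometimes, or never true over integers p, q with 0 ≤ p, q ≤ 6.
The claim fails for every pair in the range. For instance at (p, q) = (4, 6): LHS = e^10 ≈ 22026.5, RHS = e^4 + e^6 ≈ 458.

Answer: Never true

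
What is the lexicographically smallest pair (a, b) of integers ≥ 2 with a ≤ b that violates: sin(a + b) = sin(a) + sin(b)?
Substituting (2, 2) into the claim:
LHS = sin(2 + 2) = sin(4) ≈ -0.7568
RHS = sin(2) + sin(2) = 2·sin(2) ≈ 1.819

Since LHS ≠ RHS, this pair disproves the claim, and no lexicographically smaller pair (a ≤ b, integers ≥ 2) does.

For instance (3, 8) is also a counterexample (LHS = sin(11) ≈ -1, RHS = sin(3) + sin(8) ≈ 1.13), but it's lexicographically larger.

Answer: (a, b) = (2, 2)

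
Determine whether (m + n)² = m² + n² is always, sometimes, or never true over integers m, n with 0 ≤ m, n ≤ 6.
It holds at (m, n) = (4, 0) (both sides equal 16), but fails at (m, n) = (5, 5) (LHS = 100, RHS = 50).

Answer: Sometimes true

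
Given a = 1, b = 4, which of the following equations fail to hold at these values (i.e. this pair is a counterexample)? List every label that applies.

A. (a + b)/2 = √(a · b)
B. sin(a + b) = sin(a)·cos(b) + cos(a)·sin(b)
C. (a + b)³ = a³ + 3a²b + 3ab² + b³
A

Evaluating each claim at the given values:
A. LHS = 5/2, RHS = 2 → fails here (LHS ≠ RHS)
B. LHS = sin(5) ≈ -0.9589, RHS = sin(1)·cos(4) + sin(4)·cos(1) ≈ -0.9589 → holds here (LHS = RHS)
C. LHS = 125, RHS = 125 → holds here (LHS = RHS)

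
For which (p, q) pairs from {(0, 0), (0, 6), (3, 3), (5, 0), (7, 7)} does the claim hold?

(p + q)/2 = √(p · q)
Testing each pair:
(0, 0): LHS = 0, RHS = 0 → holds
(0, 6): LHS = 3, RHS = 0 → fails
(3, 3): LHS = 3, RHS = 3 → holds
(5, 0): LHS = 5/2, RHS = 0 → fails
(7, 7): LHS = 7, RHS = 7 → holds

3 of 5 pairs satisfy the claim.

Answer: (0, 0), (3, 3), (7, 7)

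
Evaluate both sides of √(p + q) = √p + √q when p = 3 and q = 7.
LHS = √(3 + 7) = √(10) ≈ 3.162
RHS = √3 + √7 = √(3) + √(7) ≈ 4.378

LHS ≠ RHS (they differ by about 1.216), so the equation does not hold here.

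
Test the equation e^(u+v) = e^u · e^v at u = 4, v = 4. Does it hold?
Holds

Substituting u = 4, v = 4:

LHS = e^(4+4) = e^8 ≈ 2981
RHS = e^4 · e^4 = e^8 ≈ 2981

LHS = RHS, so the equation holds at this point.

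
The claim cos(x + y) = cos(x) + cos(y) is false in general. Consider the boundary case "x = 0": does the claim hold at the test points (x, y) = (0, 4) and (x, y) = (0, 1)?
No, fails at both test points

At (0, 4): LHS = cos(4) ≈ -0.6536 ≠ RHS = cos(4) + 1 ≈ 0.3464
At (0, 1): LHS = cos(1) ≈ 0.5403 ≠ RHS = cos(1) + 1 ≈ 1.54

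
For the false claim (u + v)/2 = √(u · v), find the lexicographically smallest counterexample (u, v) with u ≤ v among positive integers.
Substituting (1, 2) into the claim:
LHS = (1 + 2)/2 = 3/2
RHS = √(1 · 2) = √(2) ≈ 1.414

Since LHS ≠ RHS, this pair disproves the claim, and no lexicographically smaller pair (u ≤ v, positive integers) does.

For instance (1, 5) is also a counterexample (LHS = 3, RHS = √(5) ≈ 2.236), but it's lexicographically larger.

Answer: (u, v) = (1, 2)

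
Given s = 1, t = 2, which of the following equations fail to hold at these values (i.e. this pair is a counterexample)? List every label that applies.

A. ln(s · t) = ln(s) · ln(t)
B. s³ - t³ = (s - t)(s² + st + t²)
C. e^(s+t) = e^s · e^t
A

Evaluating each claim at the given values:
A. LHS = ln(2) ≈ 0.6931, RHS = 0 → fails here (LHS ≠ RHS)
B. LHS = -7, RHS = -7 → holds here (LHS = RHS)
C. LHS = e^3 ≈ 20.09, RHS = e^3 ≈ 20.09 → holds here (LHS = RHS)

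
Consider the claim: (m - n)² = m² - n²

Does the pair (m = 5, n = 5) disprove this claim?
Substituting m = 5, n = 5:
LHS = (5 - 5)² = 0
RHS = 5² - 5² = 0

The sides agree, so this pair does not disprove the claim.

Answer: No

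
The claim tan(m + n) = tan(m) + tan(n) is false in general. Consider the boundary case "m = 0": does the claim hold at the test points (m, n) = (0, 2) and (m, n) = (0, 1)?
At (0, 2): LHS = tan(2) ≈ -2.185, RHS = tan(2) ≈ -2.185 → equal
At (0, 1): LHS = tan(1) ≈ 1.557, RHS = tan(1) ≈ 1.557 → equal

So the claim does hold at both of these boundary points, even though it is not an identity.

Answer: Yes, holds at both test points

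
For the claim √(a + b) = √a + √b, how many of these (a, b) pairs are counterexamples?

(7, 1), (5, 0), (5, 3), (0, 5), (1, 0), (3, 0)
2

Testing each pair:
(7, 1): LHS = 2·√(2) ≈ 2.828, RHS = 1 + √(7) ≈ 3.646 → counterexample
(5, 0): LHS = √(5) ≈ 2.236, RHS = √(5) ≈ 2.236 → satisfies claim
(5, 3): LHS = 2·√(2) ≈ 2.828, RHS = √(3) + √(5) ≈ 3.968 → counterexample
(0, 5): LHS = √(5) ≈ 2.236, RHS = √(5) ≈ 2.236 → satisfies claim
(1, 0): LHS = 1, RHS = 1 → satisfies claim
(3, 0): LHS = √(3) ≈ 1.732, RHS = √(3) ≈ 1.732 → satisfies claim

That makes 2 counterexamples.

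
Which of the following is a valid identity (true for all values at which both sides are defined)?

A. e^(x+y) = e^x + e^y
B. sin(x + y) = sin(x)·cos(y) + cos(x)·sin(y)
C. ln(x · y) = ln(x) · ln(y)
A: fails at (6, 7) — LHS = e^13 ≈ 442413.4, RHS = e^6 + e^7 ≈ 1500.
B: holds — e.g. at (5, 8), both sides equal sin(13) ≈ 0.4202.
C: fails at (4, 5) — LHS = ln(20) ≈ 2.996, RHS = ln(4)·ln(5) ≈ 2.231.

Answer: B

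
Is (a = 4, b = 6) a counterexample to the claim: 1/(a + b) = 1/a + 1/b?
Substituting a = 4, b = 6:
LHS = 1/(4 + 6) = 1/10
RHS = 1/4 + 1/6 = 5/12

Since LHS ≠ RHS, this pair disproves the claim.

Answer: Yes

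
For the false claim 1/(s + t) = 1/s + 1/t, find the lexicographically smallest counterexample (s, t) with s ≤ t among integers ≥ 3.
Substituting (3, 3) into the claim:
LHS = 1/(3 + 3) = 1/6
RHS = 1/3 + 1/3 = 2/3

Since LHS ≠ RHS, this pair disproves the claim, and no lexicographically smaller pair (s ≤ t, integers ≥ 3) does.

For instance (9, 9) is also a counterexample (LHS = 1/18, RHS = 2/9), but it's lexicographically larger.

Answer: (s, t) = (3, 3)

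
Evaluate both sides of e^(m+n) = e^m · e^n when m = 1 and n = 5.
LHS = e^(1+5) = e^6 ≈ 403.4
RHS = e^1 · e^5 = e^6 ≈ 403.4

LHS = RHS: the two sides agree.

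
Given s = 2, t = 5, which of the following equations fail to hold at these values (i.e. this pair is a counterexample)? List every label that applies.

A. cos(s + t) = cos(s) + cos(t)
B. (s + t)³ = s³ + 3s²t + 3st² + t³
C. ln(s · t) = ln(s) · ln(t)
Evaluating each claim at the given values:
A. LHS = cos(7) ≈ 0.7539, RHS = cos(2) + cos(5) ≈ -0.1325 → fails here (LHS ≠ RHS)
B. LHS = 343, RHS = 343 → holds here (LHS = RHS)
C. LHS = ln(10) ≈ 2.303, RHS = ln(2)·ln(5) ≈ 1.116 → fails here (LHS ≠ RHS)

Answer: A, C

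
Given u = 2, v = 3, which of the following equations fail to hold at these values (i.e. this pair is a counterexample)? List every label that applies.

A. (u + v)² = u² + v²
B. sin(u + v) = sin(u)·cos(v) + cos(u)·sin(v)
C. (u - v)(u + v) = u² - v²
Evaluating each claim at the given values:
A. LHS = 25, RHS = 13 → fails here (LHS ≠ RHS)
B. LHS = sin(5) ≈ -0.9589, RHS = sin(2)·cos(3) + sin(3)·cos(2) ≈ -0.9589 → holds here (LHS = RHS)
C. LHS = -5, RHS = -5 → holds here (LHS = RHS)

Answer: A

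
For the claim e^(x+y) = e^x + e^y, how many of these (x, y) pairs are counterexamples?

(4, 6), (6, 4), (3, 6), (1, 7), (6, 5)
5

Testing each pair:
(4, 6): LHS = e^10 ≈ 22026.5, RHS = e^4 + e^6 ≈ 458 → counterexample
(6, 4): LHS = e^10 ≈ 22026.5, RHS = e^4 + e^6 ≈ 458 → counterexample
(3, 6): LHS = e^9 ≈ 8103, RHS = e^3 + e^6 ≈ 423.5 → counterexample
(1, 7): LHS = e^8 ≈ 2981, RHS = e + e^7 ≈ 1099 → counterexample
(6, 5): LHS = e^11 ≈ 59874.1, RHS = e^5 + e^6 ≈ 551.8 → counterexample

That makes 5 counterexamples.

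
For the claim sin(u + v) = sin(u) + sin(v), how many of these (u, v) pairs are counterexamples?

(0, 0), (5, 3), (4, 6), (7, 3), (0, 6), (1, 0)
3

Testing each pair:
(0, 0): LHS = 0, RHS = 0 → satisfies claim
(5, 3): LHS = sin(8) ≈ 0.9894, RHS = sin(5) + sin(3) ≈ -0.8178 → counterexample
(4, 6): LHS = sin(10) ≈ -0.544, RHS = sin(4) + sin(6) ≈ -1.036 → counterexample
(7, 3): LHS = sin(10) ≈ -0.544, RHS = sin(3) + sin(7) ≈ 0.7981 → counterexample
(0, 6): LHS = sin(6) ≈ -0.2794, RHS = sin(6) ≈ -0.2794 → satisfies claim
(1, 0): LHS = sin(1) ≈ 0.8415, RHS = sin(1) ≈ 0.8415 → satisfies claim

That makes 3 counterexamples.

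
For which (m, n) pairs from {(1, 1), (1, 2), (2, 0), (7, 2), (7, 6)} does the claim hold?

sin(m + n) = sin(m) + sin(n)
Testing each pair:
(1, 1): LHS = sin(2) ≈ 0.9093, RHS = 2·sin(1) ≈ 1.683 → fails
(1, 2): LHS = sin(3) ≈ 0.1411, RHS = sin(1) + sin(2) ≈ 1.751 → fails
(2, 0): LHS = sin(2) ≈ 0.9093, RHS = sin(2) ≈ 0.9093 → holds
(7, 2): LHS = sin(9) ≈ 0.4121, RHS = sin(7) + sin(2) ≈ 1.566 → fails
(7, 6): LHS = sin(13) ≈ 0.4202, RHS = sin(6) + sin(7) ≈ 0.3776 → fails

1 of 5 pairs satisfies the claim.

Answer: (2, 0)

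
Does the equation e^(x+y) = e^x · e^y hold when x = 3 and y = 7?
Holds

Substituting x = 3, y = 7:

LHS = e^(3+7) = e^10 ≈ 22026.5
RHS = e^3 · e^7 = e^10 ≈ 22026.5

LHS = RHS, so the equation holds at this point.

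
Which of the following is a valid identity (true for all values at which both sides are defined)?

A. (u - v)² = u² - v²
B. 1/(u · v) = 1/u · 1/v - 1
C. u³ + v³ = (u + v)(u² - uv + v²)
C

A: fails at (4, 5) — LHS = 1, RHS = -9.
B: fails at (2, 2) — LHS = 1/4, RHS = -3/4.
C: holds — e.g. at (3, 7), both sides equal 370.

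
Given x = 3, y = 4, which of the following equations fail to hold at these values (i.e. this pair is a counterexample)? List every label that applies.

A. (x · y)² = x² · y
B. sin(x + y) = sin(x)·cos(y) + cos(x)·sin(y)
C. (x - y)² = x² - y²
Evaluating each claim at the given values:
A. LHS = 144, RHS = 36 → fails here (LHS ≠ RHS)
B. LHS = sin(7) ≈ 0.657, RHS = sin(3)·cos(4) + sin(4)·cos(3) ≈ 0.657 → holds here (LHS = RHS)
C. LHS = 1, RHS = -7 → fails here (LHS ≠ RHS)

Answer: A, C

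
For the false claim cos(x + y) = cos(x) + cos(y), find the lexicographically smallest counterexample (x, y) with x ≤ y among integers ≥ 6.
(x, y) = (6, 6)

Substituting (6, 6) into the claim:
LHS = cos(6 + 6) = cos(12) ≈ 0.8439
RHS = cos(6) + cos(6) = 2·cos(6) ≈ 1.92

Since LHS ≠ RHS, this pair disproves the claim, and no lexicographically smaller pair (x ≤ y, integers ≥ 6) does.

For instance (6, 9) is also a counterexample (LHS = cos(15) ≈ -0.7597, RHS = cos(9) + cos(6) ≈ 0.04904), but it's lexicographically larger.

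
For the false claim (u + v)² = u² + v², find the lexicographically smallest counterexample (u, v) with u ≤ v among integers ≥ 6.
Substituting (6, 6) into the claim:
LHS = (6 + 6)² = 144
RHS = 6² + 6² = 72

Since LHS ≠ RHS, this pair disproves the claim, and no lexicographically smaller pair (u ≤ v, integers ≥ 6) does.

For instance (8, 12) is also a counterexample (LHS = 400, RHS = 208), but it's lexicographically larger.

Answer: (u, v) = (6, 6)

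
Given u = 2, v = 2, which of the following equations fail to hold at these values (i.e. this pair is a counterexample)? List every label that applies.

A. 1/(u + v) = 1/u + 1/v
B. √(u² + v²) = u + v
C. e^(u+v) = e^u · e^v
A, B

Evaluating each claim at the given values:
A. LHS = 1/4, RHS = 1 → fails here (LHS ≠ RHS)
B. LHS = 2·√(2) ≈ 2.828, RHS = 4 → fails here (LHS ≠ RHS)
C. LHS = e^4 ≈ 54.6, RHS = e^4 ≈ 54.6 → holds here (LHS = RHS)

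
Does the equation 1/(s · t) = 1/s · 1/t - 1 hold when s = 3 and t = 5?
Substituting s = 3, t = 5:

LHS = 1/(3 · 5) = 1/15
RHS = 1/3 · 1/5 - 1 = -14/15

LHS ≠ RHS, so the equation does not hold at this point.

Answer: Fails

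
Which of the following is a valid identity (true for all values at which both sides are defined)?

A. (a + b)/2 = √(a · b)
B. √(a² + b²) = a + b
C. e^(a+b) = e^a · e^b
A: fails at (4, 5) — LHS = 9/2, RHS = 2·√(5) ≈ 4.472.
B: fails at (2, 4) — LHS = 2·√(5) ≈ 4.472, RHS = 6.
C: holds — e.g. at (1, 5), both sides equal e^6 ≈ 403.4.

Answer: C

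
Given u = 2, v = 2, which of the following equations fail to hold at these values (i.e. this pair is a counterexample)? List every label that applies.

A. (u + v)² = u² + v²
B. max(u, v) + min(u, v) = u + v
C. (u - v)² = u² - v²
Evaluating each claim at the given values:
A. LHS = 16, RHS = 8 → fails here (LHS ≠ RHS)
B. LHS = 4, RHS = 4 → holds here (LHS = RHS)
C. LHS = 0, RHS = 0 → holds here (LHS = RHS)

Answer: A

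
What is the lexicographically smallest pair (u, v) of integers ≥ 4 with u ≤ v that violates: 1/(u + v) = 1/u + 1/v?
(u, v) = (4, 4)

Substituting (4, 4) into the claim:
LHS = 1/(4 + 4) = 1/8
RHS = 1/4 + 1/4 = 1/2

Since LHS ≠ RHS, this pair disproves the claim, and no lexicographically smaller pair (u ≤ v, integers ≥ 4) does.

For instance (8, 11) is also a counterexample (LHS = 1/19, RHS = 19/88), but it's lexicographically larger.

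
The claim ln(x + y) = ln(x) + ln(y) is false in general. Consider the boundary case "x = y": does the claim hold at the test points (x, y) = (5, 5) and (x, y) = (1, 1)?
No, fails at both test points

At (5, 5): LHS = ln(10) ≈ 2.303 ≠ RHS = 2·ln(5) ≈ 3.219
At (1, 1): LHS = ln(2) ≈ 0.6931 ≠ RHS = 0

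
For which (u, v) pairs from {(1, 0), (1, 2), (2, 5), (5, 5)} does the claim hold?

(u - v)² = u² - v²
Testing each pair:
(1, 0): LHS = 1, RHS = 1 → holds
(1, 2): LHS = 1, RHS = -3 → fails
(2, 5): LHS = 9, RHS = -21 → fails
(5, 5): LHS = 0, RHS = 0 → holds

2 of 4 pairs satisfy the claim.

Answer: (1, 0), (5, 5)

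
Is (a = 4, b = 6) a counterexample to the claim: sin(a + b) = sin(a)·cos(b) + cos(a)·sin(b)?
No

Substituting a = 4, b = 6:
LHS = sin(4 + 6) = sin(10) ≈ -0.544
RHS = sin(4)·cos(6) + cos(4)·sin(6) = sin(4)·cos(6) + sin(6)·cos(4) ≈ -0.544

The sides agree, so this pair does not disprove the claim.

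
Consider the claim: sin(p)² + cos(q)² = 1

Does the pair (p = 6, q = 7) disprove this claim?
Yes

Substituting p = 6, q = 7:
LHS = sin(6)² + cos(7)² ≈ 0.6464
RHS = 1

Since LHS ≠ RHS, this pair disproves the claim.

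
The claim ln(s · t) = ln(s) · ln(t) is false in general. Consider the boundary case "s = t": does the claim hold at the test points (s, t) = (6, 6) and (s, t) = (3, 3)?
No, fails at both test points

At (6, 6): LHS = ln(36) ≈ 3.584 ≠ RHS = ln(6)² ≈ 3.21
At (3, 3): LHS = ln(9) ≈ 2.197 ≠ RHS = ln(3)² ≈ 1.207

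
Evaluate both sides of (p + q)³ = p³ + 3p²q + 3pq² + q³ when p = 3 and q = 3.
LHS = (3 + 3)³ = 216
RHS = 3³ + 3·3²·3 + 3·3·3² + 3³ = 216

LHS = RHS: the two sides agree.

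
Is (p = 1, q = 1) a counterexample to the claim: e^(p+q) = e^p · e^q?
Substituting p = 1, q = 1:
LHS = e^(1+1) = e^2 ≈ 7.389
RHS = e^1 · e^1 = e^2 ≈ 7.389

The sides agree, so this pair does not disprove the claim.

Answer: No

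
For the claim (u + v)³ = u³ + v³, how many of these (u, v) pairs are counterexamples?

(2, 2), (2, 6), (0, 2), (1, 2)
3

Testing each pair:
(2, 2): LHS = 64, RHS = 16 → counterexample
(2, 6): LHS = 512, RHS = 224 → counterexample
(0, 2): LHS = 8, RHS = 8 → satisfies claim
(1, 2): LHS = 27, RHS = 9 → counterexample

That makes 3 counterexamples.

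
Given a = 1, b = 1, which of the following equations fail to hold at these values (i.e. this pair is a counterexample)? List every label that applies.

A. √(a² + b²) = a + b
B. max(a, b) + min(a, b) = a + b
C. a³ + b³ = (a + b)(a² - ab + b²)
Evaluating each claim at the given values:
A. LHS = √(2) ≈ 1.414, RHS = 2 → fails here (LHS ≠ RHS)
B. LHS = 2, RHS = 2 → holds here (LHS = RHS)
C. LHS = 2, RHS = 2 → holds here (LHS = RHS)

Answer: A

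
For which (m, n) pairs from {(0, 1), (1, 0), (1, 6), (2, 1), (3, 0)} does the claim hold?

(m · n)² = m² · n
(0, 1), (1, 0), (2, 1), (3, 0)

Testing each pair:
(0, 1): LHS = 0, RHS = 0 → holds
(1, 0): LHS = 0, RHS = 0 → holds
(1, 6): LHS = 36, RHS = 6 → fails
(2, 1): LHS = 4, RHS = 4 → holds
(3, 0): LHS = 0, RHS = 0 → holds

4 of 5 pairs satisfy the claim.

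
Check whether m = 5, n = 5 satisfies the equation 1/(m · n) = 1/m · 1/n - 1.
Substituting m = 5, n = 5:

LHS = 1/(5 · 5) = 1/25
RHS = 1/5 · 1/5 - 1 = -24/25

LHS ≠ RHS, so the equation does not hold at this point.

Answer: Fails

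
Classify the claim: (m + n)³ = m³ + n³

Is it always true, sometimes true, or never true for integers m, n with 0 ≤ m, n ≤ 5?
Sometimes true

It holds at (m, n) = (2, 0) (both sides equal 8), but fails at (m, n) = (5, 2) (LHS = 343, RHS = 133).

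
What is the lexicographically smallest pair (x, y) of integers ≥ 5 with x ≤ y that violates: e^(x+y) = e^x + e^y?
(x, y) = (5, 5)

Substituting (5, 5) into the claim:
LHS = e^(5+5) = e^10 ≈ 22026.5
RHS = e^5 + e^5 = 2·e^5 ≈ 296.8

Since LHS ≠ RHS, this pair disproves the claim, and no lexicographically smaller pair (x ≤ y, integers ≥ 5) does.

For instance (10, 12) is also a counterexample (LHS = e^22 ≈ 3584912846.1, RHS = e^10 + e^12 ≈ 184781.3), but it's lexicographically larger.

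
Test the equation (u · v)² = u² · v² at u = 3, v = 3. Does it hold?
Holds

Substituting u = 3, v = 3:

LHS = (3 · 3)² = 81
RHS = 3² · 3² = 81

LHS = RHS, so the equation holds at this point.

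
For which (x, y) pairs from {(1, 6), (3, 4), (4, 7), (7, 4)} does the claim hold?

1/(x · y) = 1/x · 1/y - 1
Testing each pair:
(1, 6): LHS = 1/6, RHS = -5/6 → fails
(3, 4): LHS = 1/12, RHS = -11/12 → fails
(4, 7): LHS = 1/28, RHS = -27/28 → fails
(7, 4): LHS = 1/28, RHS = -27/28 → fails

No pair satisfies the claim.

Answer: None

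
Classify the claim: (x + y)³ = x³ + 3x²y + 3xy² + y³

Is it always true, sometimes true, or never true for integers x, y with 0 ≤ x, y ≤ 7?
Always true

The identity holds for every pair in the range. For instance at (x, y) = (2, 0): both sides equal 8.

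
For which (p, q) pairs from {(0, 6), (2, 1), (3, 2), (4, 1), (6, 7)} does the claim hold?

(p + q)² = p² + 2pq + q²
Testing each pair:
(0, 6): LHS = 36, RHS = 36 → holds
(2, 1): LHS = 9, RHS = 9 → holds
(3, 2): LHS = 25, RHS = 25 → holds
(4, 1): LHS = 25, RHS = 25 → holds
(6, 7): LHS = 169, RHS = 169 → holds

Every pair satisfies the claim.

Answer: All pairs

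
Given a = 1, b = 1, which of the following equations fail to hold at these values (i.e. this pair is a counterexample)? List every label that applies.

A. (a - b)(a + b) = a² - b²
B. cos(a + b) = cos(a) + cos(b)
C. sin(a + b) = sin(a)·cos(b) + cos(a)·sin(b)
B

Evaluating each claim at the given values:
A. LHS = 0, RHS = 0 → holds here (LHS = RHS)
B. LHS = cos(2) ≈ -0.4161, RHS = 2·cos(1) ≈ 1.081 → fails here (LHS ≠ RHS)
C. LHS = sin(2) ≈ 0.9093, RHS = 2·sin(1)·cos(1) ≈ 0.9093 → holds here (LHS = RHS)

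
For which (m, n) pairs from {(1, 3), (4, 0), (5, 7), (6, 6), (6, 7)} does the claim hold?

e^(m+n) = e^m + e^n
None

Testing each pair:
(1, 3): LHS = e^4 ≈ 54.6, RHS = e + e^3 ≈ 22.8 → fails
(4, 0): LHS = e^4 ≈ 54.6, RHS = 1 + e^4 ≈ 55.6 → fails
(5, 7): LHS = e^12 ≈ 162754.8, RHS = e^5 + e^7 ≈ 1245 → fails
(6, 6): LHS = e^12 ≈ 162754.8, RHS = 2·e^6 ≈ 806.9 → fails
(6, 7): LHS = e^13 ≈ 442413.4, RHS = e^6 + e^7 ≈ 1500 → fails

No pair satisfies the claim.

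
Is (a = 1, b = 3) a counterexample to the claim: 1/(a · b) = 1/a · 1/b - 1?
Substituting a = 1, b = 3:
LHS = 1/(1 · 3) = 1/3
RHS = 1/1 · 1/3 - 1 = -2/3

Since LHS ≠ RHS, this pair disproves the claim.

Answer: Yes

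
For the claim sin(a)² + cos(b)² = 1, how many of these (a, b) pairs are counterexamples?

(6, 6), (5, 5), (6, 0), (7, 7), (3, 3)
1

Testing each pair:
(6, 6): LHS = sin(6)² + cos(6)² = 1, RHS = 1 → satisfies claim
(5, 5): LHS = cos(5)² + sin(5)² = 1, RHS = 1 → satisfies claim
(6, 0): LHS = sin(6)² + 1 ≈ 1.078, RHS = 1 → counterexample
(7, 7): LHS = sin(7)² + cos(7)² = 1, RHS = 1 → satisfies claim
(3, 3): LHS = sin(3)² + cos(3)² = 1, RHS = 1 → satisfies claim

That makes 1 counterexample.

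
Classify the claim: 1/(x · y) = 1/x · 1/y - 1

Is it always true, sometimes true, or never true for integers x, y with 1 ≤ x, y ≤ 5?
Never true

The claim fails for every pair in the range. For instance at (x, y) = (2, 4): LHS = 1/8, RHS = -7/8.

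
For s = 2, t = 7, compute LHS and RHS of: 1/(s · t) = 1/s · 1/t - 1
LHS = 1/(2 · 7) = 1/14
RHS = 1/2 · 1/7 - 1 = -13/14

LHS ≠ RHS, so the equation does not hold here.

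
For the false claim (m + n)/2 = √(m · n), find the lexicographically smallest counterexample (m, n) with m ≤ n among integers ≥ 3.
(m, n) = (3, 4)

Substituting (3, 4) into the claim:
LHS = (3 + 4)/2 = 7/2
RHS = √(3 · 4) = 2·√(3) ≈ 3.464

Since LHS ≠ RHS, this pair disproves the claim, and no lexicographically smaller pair (m ≤ n, integers ≥ 3) does.

For instance (3, 7) is also a counterexample (LHS = 5, RHS = √(21) ≈ 4.583), but it's lexicographically larger.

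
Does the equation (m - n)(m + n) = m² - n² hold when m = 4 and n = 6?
Holds

Substituting m = 4, n = 6:

LHS = (4 - 6)(4 + 6) = -20
RHS = 4² - 6² = -20

LHS = RHS, so the equation holds at this point.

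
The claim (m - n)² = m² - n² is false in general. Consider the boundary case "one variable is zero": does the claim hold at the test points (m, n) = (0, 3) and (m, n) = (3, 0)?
Only at (3, 0)

At (0, 3): LHS = 9 ≠ RHS = -9
At (3, 0): LHS = 9, RHS = 9 → equal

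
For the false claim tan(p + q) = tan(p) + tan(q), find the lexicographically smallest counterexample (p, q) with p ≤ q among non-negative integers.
At (0, 3): both sides equal tan(3) ≈ -0.1425, so it holds there.
At (0, 6): both sides equal tan(6) ≈ -0.291, so it holds there.

Substituting (1, 1) into the claim:
LHS = tan(1 + 1) = tan(2) ≈ -2.185
RHS = tan(1) + tan(1) = 2·tan(1) ≈ 3.115

Since LHS ≠ RHS, this pair disproves the claim, and no lexicographically smaller pair (p ≤ q, non-negative integers) does.

For instance (3, 4) is also a counterexample (LHS = tan(7) ≈ 0.8714, RHS = tan(3) + tan(4) ≈ 1.015), but it's lexicographically larger.

Answer: (p, q) = (1, 1)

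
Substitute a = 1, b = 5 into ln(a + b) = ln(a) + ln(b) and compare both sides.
LHS = ln(1 + 5) = ln(6) ≈ 1.792
RHS = ln(1) + ln(5) = ln(5) ≈ 1.609

LHS ≠ RHS (they differ by about 0.1823), so the equation does not hold here.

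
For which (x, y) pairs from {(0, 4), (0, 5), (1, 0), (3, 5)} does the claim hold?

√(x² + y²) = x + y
Testing each pair:
(0, 4): LHS = 4, RHS = 4 → holds
(0, 5): LHS = 5, RHS = 5 → holds
(1, 0): LHS = 1, RHS = 1 → holds
(3, 5): LHS = √(34) ≈ 5.831, RHS = 8 → fails

3 of 4 pairs satisfy the claim.

Answer: (0, 4), (0, 5), (1, 0)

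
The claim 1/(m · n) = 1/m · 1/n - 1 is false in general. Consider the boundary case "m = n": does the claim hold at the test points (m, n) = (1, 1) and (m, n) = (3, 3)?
At (1, 1): LHS = 1 ≠ RHS = 0
At (3, 3): LHS = 1/9 ≠ RHS = -8/9

Answer: No, fails at both test points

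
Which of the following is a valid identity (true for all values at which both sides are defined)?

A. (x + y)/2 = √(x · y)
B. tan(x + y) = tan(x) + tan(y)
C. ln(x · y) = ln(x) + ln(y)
C

A: fails at (3, 7) — LHS = 5, RHS = √(21) ≈ 4.583.
B: fails at (1, 2) — LHS = tan(3) ≈ -0.1425, RHS = tan(2) + tan(1) ≈ -0.6276.
C: holds — e.g. at (5, 8), both sides equal ln(40) ≈ 3.689.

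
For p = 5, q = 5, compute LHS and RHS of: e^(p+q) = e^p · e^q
LHS = e^(5+5) = e^10 ≈ 22026.5
RHS = e^5 · e^5 = e^10 ≈ 22026.5

LHS = RHS: the two sides agree.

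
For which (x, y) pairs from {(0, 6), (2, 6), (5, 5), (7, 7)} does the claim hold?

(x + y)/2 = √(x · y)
(5, 5), (7, 7)

Testing each pair:
(0, 6): LHS = 3, RHS = 0 → fails
(2, 6): LHS = 4, RHS = 2·√(3) ≈ 3.464 → fails
(5, 5): LHS = 5, RHS = 5 → holds
(7, 7): LHS = 7, RHS = 7 → holds

2 of 4 pairs satisfy the claim.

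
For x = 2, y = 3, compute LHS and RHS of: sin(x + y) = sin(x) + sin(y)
LHS = sin(2 + 3) = sin(5) ≈ -0.9589
RHS = sin(2) + sin(3) ≈ 1.05

LHS ≠ RHS (they differ by about 2.009), so the equation does not hold here.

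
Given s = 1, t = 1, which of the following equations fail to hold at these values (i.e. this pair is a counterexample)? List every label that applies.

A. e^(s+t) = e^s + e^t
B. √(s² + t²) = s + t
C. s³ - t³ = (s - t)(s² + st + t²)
Evaluating each claim at the given values:
A. LHS = e^2 ≈ 7.389, RHS = 2·e ≈ 5.437 → fails here (LHS ≠ RHS)
B. LHS = √(2) ≈ 1.414, RHS = 2 → fails here (LHS ≠ RHS)
C. LHS = 0, RHS = 0 → holds here (LHS = RHS)

Answer: A, B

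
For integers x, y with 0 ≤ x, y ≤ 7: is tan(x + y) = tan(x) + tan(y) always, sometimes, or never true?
It holds at (x, y) = (5, 0) (both sides equal tan(5) ≈ -3.381), but fails at (x, y) = (6, 3) (LHS = tan(9) ≈ -0.4523, RHS = tan(6) + tan(3) ≈ -0.4336).

Answer: Sometimes true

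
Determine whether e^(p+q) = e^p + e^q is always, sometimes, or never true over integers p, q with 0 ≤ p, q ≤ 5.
Never true

The claim fails for every pair in the range. For instance at (p, q) = (1, 5): LHS = e^6 ≈ 403.4, RHS = e + e^5 ≈ 151.1.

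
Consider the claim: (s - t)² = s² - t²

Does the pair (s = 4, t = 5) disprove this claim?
Yes

Substituting s = 4, t = 5:
LHS = (4 - 5)² = 1
RHS = 4² - 5² = -9

Since LHS ≠ RHS, this pair disproves the claim.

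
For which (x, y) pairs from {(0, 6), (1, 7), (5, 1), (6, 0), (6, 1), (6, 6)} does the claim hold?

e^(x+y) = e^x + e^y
Testing each pair:
(0, 6): LHS = e^6 ≈ 403.4, RHS = 1 + e^6 ≈ 404.4 → fails
(1, 7): LHS = e^8 ≈ 2981, RHS = e + e^7 ≈ 1099 → fails
(5, 1): LHS = e^6 ≈ 403.4, RHS = e + e^5 ≈ 151.1 → fails
(6, 0): LHS = e^6 ≈ 403.4, RHS = 1 + e^6 ≈ 404.4 → fails
(6, 1): LHS = e^7 ≈ 1097, RHS = e + e^6 ≈ 406.1 → fails
(6, 6): LHS = e^12 ≈ 162754.8, RHS = 2·e^6 ≈ 806.9 → fails

No pair satisfies the claim.

Answer: None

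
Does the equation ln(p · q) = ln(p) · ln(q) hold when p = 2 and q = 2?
Substituting p = 2, q = 2:

LHS = ln(2 · 2) = ln(4) ≈ 1.386
RHS = ln(2) · ln(2) = ln(2)² ≈ 0.4805

LHS ≠ RHS, so the equation does not hold at this point.

Answer: Fails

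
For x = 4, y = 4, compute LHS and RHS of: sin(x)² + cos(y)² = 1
LHS = sin(4)² + cos(4)² = 1
RHS = 1

LHS = RHS: the two sides agree.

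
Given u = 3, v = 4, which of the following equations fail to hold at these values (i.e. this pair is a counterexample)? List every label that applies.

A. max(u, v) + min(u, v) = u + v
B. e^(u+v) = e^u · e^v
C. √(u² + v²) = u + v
C

Evaluating each claim at the given values:
A. LHS = 7, RHS = 7 → holds here (LHS = RHS)
B. LHS = e^7 ≈ 1097, RHS = e^7 ≈ 1097 → holds here (LHS = RHS)
C. LHS = 5, RHS = 7 → fails here (LHS ≠ RHS)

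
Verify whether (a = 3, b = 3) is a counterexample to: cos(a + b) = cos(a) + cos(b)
Yes

Substituting a = 3, b = 3:
LHS = cos(3 + 3) = cos(6) ≈ 0.9602
RHS = cos(3) + cos(3) = 2·cos(3) ≈ -1.98

Since LHS ≠ RHS, this pair disproves the claim.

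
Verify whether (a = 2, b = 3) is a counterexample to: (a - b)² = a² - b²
Yes

Substituting a = 2, b = 3:
LHS = (2 - 3)² = 1
RHS = 2² - 3² = -5

Since LHS ≠ RHS, this pair disproves the claim.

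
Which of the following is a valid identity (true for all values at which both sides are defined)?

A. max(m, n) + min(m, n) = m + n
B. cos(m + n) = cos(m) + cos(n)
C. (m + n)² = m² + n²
A

A: holds — e.g. at (1, 5), both sides equal 6.
B: fails at (4, 5) — LHS = cos(9) ≈ -0.9111, RHS = cos(4) + cos(5) ≈ -0.37.
C: fails at (1, 3) — LHS = 16, RHS = 10.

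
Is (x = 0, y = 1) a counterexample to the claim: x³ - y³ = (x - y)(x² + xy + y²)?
No

Substituting x = 0, y = 1:
LHS = 0³ - 1³ = -1
RHS = (0 - 1)(0² + 0·1 + 1²) = -1

The sides agree, so this pair does not disprove the claim.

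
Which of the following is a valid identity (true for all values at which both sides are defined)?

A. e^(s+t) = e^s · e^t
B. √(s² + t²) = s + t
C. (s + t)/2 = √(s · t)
A: holds — e.g. at (1, 2), both sides equal e^3 ≈ 20.09.
B: fails at (4, 5) — LHS = √(41) ≈ 6.403, RHS = 9.
C: fails at (1, 4) — LHS = 5/2, RHS = 2.

Answer: A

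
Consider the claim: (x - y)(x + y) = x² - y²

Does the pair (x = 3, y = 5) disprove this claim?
No

Substituting x = 3, y = 5:
LHS = (3 - 5)(3 + 5) = -16
RHS = 3² - 5² = -16

The sides agree, so this pair does not disprove the claim.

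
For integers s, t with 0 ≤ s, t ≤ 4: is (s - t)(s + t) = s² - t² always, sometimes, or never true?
The identity holds for every pair in the range. For instance at (s, t) = (2, 4): both sides equal -12.

Answer: Always true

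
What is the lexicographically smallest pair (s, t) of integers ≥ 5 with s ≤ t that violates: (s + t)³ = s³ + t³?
(s, t) = (5, 5)

Substituting (5, 5) into the claim:
LHS = (5 + 5)³ = 1000
RHS = 5³ + 5³ = 250

Since LHS ≠ RHS, this pair disproves the claim, and no lexicographically smaller pair (s ≤ t, integers ≥ 5) does.

For instance (11, 12) is also a counterexample (LHS = 12167, RHS = 3059), but it's lexicographically larger.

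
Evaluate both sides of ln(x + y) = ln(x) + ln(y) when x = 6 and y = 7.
LHS = ln(6 + 7) = ln(13) ≈ 2.565
RHS = ln(6) + ln(7) ≈ 3.738

LHS ≠ RHS (they differ by about 1.173), so the equation does not hold here.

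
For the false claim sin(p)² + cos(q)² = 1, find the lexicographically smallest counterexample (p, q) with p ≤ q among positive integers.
Substituting (1, 2) into the claim:
LHS = sin(1)² + cos(2)² ≈ 0.8813
RHS = 1

Since LHS ≠ RHS, this pair disproves the claim, and no lexicographically smaller pair (p ≤ q, positive integers) does.

For instance (2, 5) is also a counterexample (LHS = cos(5)² + sin(2)² ≈ 0.9073, RHS = 1), but it's lexicographically larger.

Answer: (p, q) = (1, 2)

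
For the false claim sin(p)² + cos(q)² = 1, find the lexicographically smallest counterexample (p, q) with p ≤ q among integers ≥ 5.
At (5, 5): both sides equal 1, so it holds there.

Substituting (5, 6) into the claim:
LHS = sin(5)² + cos(6)² ≈ 1.841
RHS = 1

Since LHS ≠ RHS, this pair disproves the claim, and no lexicographically smaller pair (p ≤ q, integers ≥ 5) does.

For instance (8, 12) is also a counterexample (LHS = cos(12)² + sin(8)² ≈ 1.691, RHS = 1), but it's lexicographically larger.

Answer: (p, q) = (5, 6)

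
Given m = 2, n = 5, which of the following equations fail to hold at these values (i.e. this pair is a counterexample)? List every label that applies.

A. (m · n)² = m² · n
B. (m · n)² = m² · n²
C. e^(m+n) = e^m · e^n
A

Evaluating each claim at the given values:
A. LHS = 100, RHS = 20 → fails here (LHS ≠ RHS)
B. LHS = 100, RHS = 100 → holds here (LHS = RHS)
C. LHS = e^7 ≈ 1097, RHS = e^7 ≈ 1097 → holds here (LHS = RHS)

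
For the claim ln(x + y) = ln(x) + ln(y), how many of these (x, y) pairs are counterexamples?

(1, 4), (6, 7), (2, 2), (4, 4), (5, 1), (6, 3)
Testing each pair:
(1, 4): LHS = ln(5) ≈ 1.609, RHS = ln(4) ≈ 1.386 → counterexample
(6, 7): LHS = ln(13) ≈ 2.565, RHS = ln(6) + ln(7) ≈ 3.738 → counterexample
(2, 2): LHS = ln(4) ≈ 1.386, RHS = 2·ln(2) ≈ 1.386 → satisfies claim
(4, 4): LHS = ln(8) ≈ 2.079, RHS = 2·ln(4) ≈ 2.773 → counterexample
(5, 1): LHS = ln(6) ≈ 1.792, RHS = ln(5) ≈ 1.609 → counterexample
(6, 3): LHS = ln(9) ≈ 2.197, RHS = ln(3) + ln(6) ≈ 2.89 → counterexample

That makes 5 counterexamples.

Answer: 5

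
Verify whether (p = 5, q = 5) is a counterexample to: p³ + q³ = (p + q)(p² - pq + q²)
No

Substituting p = 5, q = 5:
LHS = 5³ + 5³ = 250
RHS = (5 + 5)(5² - 5·5 + 5²) = 250

The sides agree, so this pair does not disprove the claim.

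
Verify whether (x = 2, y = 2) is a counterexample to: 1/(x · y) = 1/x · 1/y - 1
Yes

Substituting x = 2, y = 2:
LHS = 1/(2 · 2) = 1/4
RHS = 1/2 · 1/2 - 1 = -3/4

Since LHS ≠ RHS, this pair disproves the claim.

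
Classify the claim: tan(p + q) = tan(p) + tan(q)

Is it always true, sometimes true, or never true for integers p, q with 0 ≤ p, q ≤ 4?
Sometimes true

It holds at (p, q) = (0, 3) (both sides equal tan(3) ≈ -0.1425), but fails at (p, q) = (3, 1) (LHS = tan(4) ≈ 1.158, RHS = tan(3) + tan(1) ≈ 1.415).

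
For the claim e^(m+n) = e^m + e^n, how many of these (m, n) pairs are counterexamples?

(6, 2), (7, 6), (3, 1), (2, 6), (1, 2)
5

Testing each pair:
(6, 2): LHS = e^8 ≈ 2981, RHS = e^2 + e^6 ≈ 410.8 → counterexample
(7, 6): LHS = e^13 ≈ 442413.4, RHS = e^6 + e^7 ≈ 1500 → counterexample
(3, 1): LHS = e^4 ≈ 54.6, RHS = e + e^3 ≈ 22.8 → counterexample
(2, 6): LHS = e^8 ≈ 2981, RHS = e^2 + e^6 ≈ 410.8 → counterexample
(1, 2): LHS = e^3 ≈ 20.09, RHS = e + e^2 ≈ 10.11 → counterexample

That makes 5 counterexamples.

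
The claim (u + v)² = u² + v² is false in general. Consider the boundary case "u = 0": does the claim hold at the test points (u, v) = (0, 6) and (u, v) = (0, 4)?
At (0, 6): LHS = 36, RHS = 36 → equal
At (0, 4): LHS = 16, RHS = 16 → equal

So the claim does hold at both of these boundary points, even though it is not an identity.

Answer: Yes, holds at both test points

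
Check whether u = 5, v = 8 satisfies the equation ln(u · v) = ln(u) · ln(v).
Substituting u = 5, v = 8:

LHS = ln(5 · 8) = ln(40) ≈ 3.689
RHS = ln(5) · ln(8) ≈ 3.347

LHS ≠ RHS, so the equation does not hold at this point.

Answer: Fails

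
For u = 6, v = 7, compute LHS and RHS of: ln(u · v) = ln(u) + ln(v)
LHS = ln(6 · 7) = ln(42) ≈ 3.738
RHS = ln(6) + ln(7) ≈ 3.738

LHS = RHS: the two sides agree.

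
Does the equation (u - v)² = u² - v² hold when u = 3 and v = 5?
Substituting u = 3, v = 5:

LHS = (3 - 5)² = 4
RHS = 3² - 5² = -16

LHS ≠ RHS, so the equation does not hold at this point.

Answer: Fails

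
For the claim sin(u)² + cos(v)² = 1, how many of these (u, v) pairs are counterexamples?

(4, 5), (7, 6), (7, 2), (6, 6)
Testing each pair:
(4, 5): LHS = cos(5)² + sin(4)² ≈ 0.6532, RHS = 1 → counterexample
(7, 6): LHS = sin(7)² + cos(6)² ≈ 1.354, RHS = 1 → counterexample
(7, 2): LHS = cos(2)² + sin(7)² ≈ 0.6048, RHS = 1 → counterexample
(6, 6): LHS = sin(6)² + cos(6)² = 1, RHS = 1 → satisfies claim

That makes 3 counterexamples.

Answer: 3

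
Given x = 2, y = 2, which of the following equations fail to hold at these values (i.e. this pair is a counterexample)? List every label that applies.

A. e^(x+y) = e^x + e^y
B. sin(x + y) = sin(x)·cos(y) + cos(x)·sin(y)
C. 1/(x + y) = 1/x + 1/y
A, C

Evaluating each claim at the given values:
A. LHS = e^4 ≈ 54.6, RHS = 2·e^2 ≈ 14.78 → fails here (LHS ≠ RHS)
B. LHS = sin(4) ≈ -0.7568, RHS = 2·sin(2)·cos(2) ≈ -0.7568 → holds here (LHS = RHS)
C. LHS = 1/4, RHS = 1 → fails here (LHS ≠ RHS)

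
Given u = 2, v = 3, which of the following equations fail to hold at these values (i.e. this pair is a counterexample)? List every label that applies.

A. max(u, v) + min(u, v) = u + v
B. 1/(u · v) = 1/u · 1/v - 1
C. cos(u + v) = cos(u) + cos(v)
Evaluating each claim at the given values:
A. LHS = 5, RHS = 5 → holds here (LHS = RHS)
B. LHS = 1/6, RHS = -5/6 → fails here (LHS ≠ RHS)
C. LHS = cos(5) ≈ 0.2837, RHS = cos(3) + cos(2) ≈ -1.406 → fails here (LHS ≠ RHS)

Answer: B, C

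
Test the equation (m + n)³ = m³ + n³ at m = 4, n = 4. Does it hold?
Substituting m = 4, n = 4:

LHS = (4 + 4)³ = 512
RHS = 4³ + 4³ = 128

LHS ≠ RHS, so the equation does not hold at this point.

Answer: Fails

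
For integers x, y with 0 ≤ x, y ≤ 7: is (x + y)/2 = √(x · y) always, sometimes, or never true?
Sometimes true

It holds at (x, y) = (0, 0) (both sides equal 0), but fails at (x, y) = (2, 7) (LHS = 9/2, RHS = √(14) ≈ 3.742).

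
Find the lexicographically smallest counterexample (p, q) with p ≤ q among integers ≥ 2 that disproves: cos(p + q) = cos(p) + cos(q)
(p, q) = (2, 2)

Substituting (2, 2) into the claim:
LHS = cos(2 + 2) = cos(4) ≈ -0.6536
RHS = cos(2) + cos(2) = 2·cos(2) ≈ -0.8323

Since LHS ≠ RHS, this pair disproves the claim, and no lexicographically smaller pair (p ≤ q, integers ≥ 2) does.

For instance (6, 9) is also a counterexample (LHS = cos(15) ≈ -0.7597, RHS = cos(9) + cos(6) ≈ 0.04904), but it's lexicographically larger.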